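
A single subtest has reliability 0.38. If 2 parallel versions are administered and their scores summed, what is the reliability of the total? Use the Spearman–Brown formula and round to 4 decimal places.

ρ_k = kρ / (1 + (k−1)ρ) = 2·0.38 / (1 + 1·0.38) = 0.760 / 1.380 = 0.5507.

0.5507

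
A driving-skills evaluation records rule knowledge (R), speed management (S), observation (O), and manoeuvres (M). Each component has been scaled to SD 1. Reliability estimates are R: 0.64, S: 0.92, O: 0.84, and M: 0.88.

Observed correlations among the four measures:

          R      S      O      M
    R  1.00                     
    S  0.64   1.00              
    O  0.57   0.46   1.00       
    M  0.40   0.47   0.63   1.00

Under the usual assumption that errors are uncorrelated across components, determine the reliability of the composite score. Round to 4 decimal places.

Var(R+S+O+M) = 4 + 2·[0.64 + 0.57 + 0.40 + 0.46 + 0.47 + 0.63] = 4 + 6.34 = 10.34.
With uncorrelated errors the cross-covariances are all true-score covariance, so they carry over unchanged; only the diagonal terms shrink to ρᵢσᵢ².
True-score variance = [0.64 + 0.92 + 0.84 + 0.88] + 6.34 = 3.28 + 6.34 = 9.62.
Reliability = 9.62 / 10.34 = 0.9304.

0.9304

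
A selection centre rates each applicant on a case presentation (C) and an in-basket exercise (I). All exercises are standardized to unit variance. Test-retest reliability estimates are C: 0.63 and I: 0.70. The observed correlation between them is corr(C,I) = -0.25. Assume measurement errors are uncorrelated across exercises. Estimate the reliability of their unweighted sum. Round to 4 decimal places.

0.5533

Var(C+I) = 2 + 2·[(-0.25)] = 2 − 0.5 = 1.5.
Under uncorrelated errors the observed covariances equal the true-score covariances, so only the own-variance terms attenuate.
True-score variance = [0.63 + 0.70] − 0.5 = 1.33 − 0.5 = 0.83.
Reliability = 0.83 / 1.5 = 0.5533.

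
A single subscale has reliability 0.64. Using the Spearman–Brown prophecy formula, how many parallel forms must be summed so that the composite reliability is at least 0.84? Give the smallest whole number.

k ≥ ρ*(1−ρ₁)/(ρ₁(1−ρ*)) = 0.84·0.36 / (0.64·0.16) = 2.953.
Smallest integer k = 3.

3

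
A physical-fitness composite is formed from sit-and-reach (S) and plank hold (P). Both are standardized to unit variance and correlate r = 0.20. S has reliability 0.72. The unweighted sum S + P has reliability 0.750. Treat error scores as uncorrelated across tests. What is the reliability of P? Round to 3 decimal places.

0.680

Var(S+P) = 2 + 2·0.20 = 2.400.
True-score variance = ρ_S + ρ_P + 2·0.20, so 0.750 = (0.72 + ρ_P + 0.40) / 2.400.
ρ_P = 0.750·2.400 − 0.72 − 0.40 = 0.680.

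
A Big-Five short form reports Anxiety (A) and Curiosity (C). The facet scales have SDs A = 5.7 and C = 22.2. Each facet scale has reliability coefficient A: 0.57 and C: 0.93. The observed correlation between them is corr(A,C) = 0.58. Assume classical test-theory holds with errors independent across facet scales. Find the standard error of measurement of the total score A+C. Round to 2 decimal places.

6.96

Var(total) = 525.33 + 146.786 = 672.116.
True-score variance = 476.861 + 146.786 = 623.647, so reliability = 0.9279.
Error variance = 672.116 − 623.647 = 48.4695; SEM = √48.4695 = 6.96.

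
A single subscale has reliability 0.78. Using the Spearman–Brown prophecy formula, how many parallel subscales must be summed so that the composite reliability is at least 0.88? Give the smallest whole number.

k ≥ ρ*(1−ρ₁)/(ρ₁(1−ρ*)) = 0.88·0.22 / (0.78·0.12) = 2.068.
Smallest integer k = 3.

3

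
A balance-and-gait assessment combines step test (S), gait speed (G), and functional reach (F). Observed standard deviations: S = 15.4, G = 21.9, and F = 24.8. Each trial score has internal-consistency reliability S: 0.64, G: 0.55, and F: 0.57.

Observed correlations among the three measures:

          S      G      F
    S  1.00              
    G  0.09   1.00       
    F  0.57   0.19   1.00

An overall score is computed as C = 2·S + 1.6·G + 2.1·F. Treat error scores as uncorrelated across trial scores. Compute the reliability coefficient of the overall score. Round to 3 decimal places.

Var(C) = 2²·15.4² + 1.6²·21.9² + 2.1²·24.8² + 2·[3.2·15.4·21.9·0.09 + 4.2·15.4·24.8·0.57 + 3.36·21.9·24.8·0.19] = 4888.77 + 2716.35 = 7605.12.
Under uncorrelated errors the observed covariances equal the true-score covariances, so only the own-variance terms attenuate.
True-score variance = [2²·15.4²·0.64 + 1.6²·21.9²·0.55 + 2.1²·24.8²·0.57] + 2716.35 = 2828.45 + 2716.35 = 5544.8.
Reliability = 5544.8 / 7605.12 = 0.729.

0.729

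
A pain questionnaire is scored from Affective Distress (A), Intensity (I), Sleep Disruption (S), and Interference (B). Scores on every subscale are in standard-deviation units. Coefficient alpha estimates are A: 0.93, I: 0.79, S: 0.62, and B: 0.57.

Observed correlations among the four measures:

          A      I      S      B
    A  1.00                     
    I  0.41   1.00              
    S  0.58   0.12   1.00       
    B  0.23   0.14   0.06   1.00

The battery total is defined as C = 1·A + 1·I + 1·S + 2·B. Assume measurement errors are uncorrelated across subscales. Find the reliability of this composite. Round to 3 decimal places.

Var(C) = 1 + 1 + 1 + 2² + 2·[0.41 + 0.58 + 2·0.23 + 0.12 + 2·0.14 + 2·0.06] = 7 + 3.94 = 10.94.
Under uncorrelated errors the observed covariances equal the true-score covariances, so only the own-variance terms attenuate.
True-score variance = [0.93 + 0.79 + 0.62 + 2²·0.57] + 3.94 = 4.62 + 3.94 = 8.56.
Reliability = 8.56 / 10.94 = 0.782.

0.782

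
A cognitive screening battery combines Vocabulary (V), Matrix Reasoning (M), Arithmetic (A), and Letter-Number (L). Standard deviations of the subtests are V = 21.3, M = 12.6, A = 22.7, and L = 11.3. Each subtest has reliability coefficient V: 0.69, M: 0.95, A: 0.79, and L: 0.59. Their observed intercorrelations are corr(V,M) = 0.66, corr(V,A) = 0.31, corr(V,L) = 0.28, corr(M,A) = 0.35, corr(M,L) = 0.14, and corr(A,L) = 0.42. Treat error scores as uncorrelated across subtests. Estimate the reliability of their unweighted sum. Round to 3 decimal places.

0.876

Var(V+M+A+L) = 21.3² + 12.6² + 22.7² + 11.3² + 2·[21.3·12.6·0.66 + 21.3·22.7·0.31 + 21.3·11.3·0.28 + 12.6·22.7·0.35 + 12.6·11.3·0.14 + 22.7·11.3·0.42] = 1255.43 + 1244.37 = 2499.8.
With uncorrelated errors the cross-covariances are all true-score covariance, so they carry over unchanged; only the diagonal terms shrink to ρᵢσᵢ².
True-score variance = [21.3²·0.69 + 12.6²·0.95 + 22.7²·0.79 + 11.3²·0.59] + 1244.37 = 946.284 + 1244.37 = 2190.66.
Reliability = 2190.66 / 2499.8 = 0.876.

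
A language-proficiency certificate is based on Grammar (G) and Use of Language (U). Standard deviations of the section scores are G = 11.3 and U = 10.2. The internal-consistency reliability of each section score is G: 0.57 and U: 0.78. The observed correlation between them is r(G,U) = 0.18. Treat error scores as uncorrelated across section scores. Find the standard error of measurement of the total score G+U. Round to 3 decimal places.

Var(total) = 231.73 + 41.4936 = 273.224.
True-score variance = 153.935 + 41.4936 = 195.428, so reliability = 0.7153.
Error variance = 273.224 − 195.428 = 77.7955; SEM = √77.7955 = 8.820.

8.820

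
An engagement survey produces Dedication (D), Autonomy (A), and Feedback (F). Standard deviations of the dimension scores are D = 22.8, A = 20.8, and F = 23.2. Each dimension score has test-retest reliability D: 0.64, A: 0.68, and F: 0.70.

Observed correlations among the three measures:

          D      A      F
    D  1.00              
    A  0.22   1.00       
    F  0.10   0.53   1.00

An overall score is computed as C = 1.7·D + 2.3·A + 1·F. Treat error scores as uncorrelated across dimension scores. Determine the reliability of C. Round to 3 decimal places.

0.779

Var(C) = 1.7²·22.8² + 2.3²·20.8² + 23.2² + 2·[3.91·22.8·20.8·0.22 + 1.7·22.8·23.2·0.10 + 2.3·20.8·23.2·0.53] = 4329.24 + 2172.21 = 6501.45.
Under uncorrelated errors the observed covariances equal the true-score covariances, so only the own-variance terms attenuate.
True-score variance = [1.7²·22.8²·0.64 + 2.3²·20.8²·0.68 + 23.2²·0.70] + 2172.21 = 2894.56 + 2172.21 = 5066.77.
Reliability = 5066.77 / 6501.45 = 0.779.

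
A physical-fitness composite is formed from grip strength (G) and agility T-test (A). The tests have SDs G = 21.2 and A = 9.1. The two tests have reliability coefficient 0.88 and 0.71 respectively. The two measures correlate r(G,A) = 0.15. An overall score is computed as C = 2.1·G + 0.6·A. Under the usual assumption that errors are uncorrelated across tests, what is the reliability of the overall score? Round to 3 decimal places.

0.882

Var(C) = 2.1²·21.2² + 0.6²·9.1² + 2·[1.26·21.2·9.1·0.15] = 2011.84 + 72.9238 = 2084.77.
Under uncorrelated errors the observed covariances equal the true-score covariances, so only the own-variance terms attenuate.
True-score variance = [2.1²·21.2²·0.88 + 0.6²·9.1²·0.71] + 72.9238 = 1765.35 + 72.9238 = 1838.28.
Reliability = 1838.28 / 2084.77 = 0.882.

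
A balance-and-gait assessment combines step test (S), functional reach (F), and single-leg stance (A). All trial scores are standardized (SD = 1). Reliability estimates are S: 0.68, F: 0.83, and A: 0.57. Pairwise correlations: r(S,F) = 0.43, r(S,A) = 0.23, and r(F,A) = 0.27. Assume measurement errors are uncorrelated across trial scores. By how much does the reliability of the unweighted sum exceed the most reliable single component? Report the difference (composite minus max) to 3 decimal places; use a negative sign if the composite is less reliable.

-0.019

Var(sum) = 3 + 1.86 = 4.86; true-score variance = 2.08 + 1.86 = 3.94; composite reliability = 0.8107.
Max component reliability = 0.8300.
Difference = 0.8107 − 0.8300 = -0.019.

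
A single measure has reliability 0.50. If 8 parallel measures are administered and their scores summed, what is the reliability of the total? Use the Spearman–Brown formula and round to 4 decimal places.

ρ_k = kρ / (1 + (k−1)ρ) = 8·0.50 / (1 + 7·0.50) = 4.000 / 4.500 = 0.8889.

0.8889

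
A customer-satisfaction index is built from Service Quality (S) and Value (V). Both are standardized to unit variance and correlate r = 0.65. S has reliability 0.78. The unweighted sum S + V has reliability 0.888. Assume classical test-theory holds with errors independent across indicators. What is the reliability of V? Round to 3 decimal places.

0.850

Var(S+V) = 2 + 2·0.65 = 3.300.
True-score variance = ρ_S + ρ_V + 2·0.65, so 0.888 = (0.78 + ρ_V + 1.30) / 3.300.
ρ_V = 0.888·3.300 − 0.78 − 1.30 = 0.850.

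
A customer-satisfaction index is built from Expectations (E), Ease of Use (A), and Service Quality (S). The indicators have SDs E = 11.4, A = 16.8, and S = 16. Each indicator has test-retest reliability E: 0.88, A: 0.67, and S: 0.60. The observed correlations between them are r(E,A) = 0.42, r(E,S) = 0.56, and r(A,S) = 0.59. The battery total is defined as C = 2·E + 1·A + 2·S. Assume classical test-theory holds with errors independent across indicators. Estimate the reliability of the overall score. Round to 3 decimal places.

Var(C) = 2²·11.4² + 16.8² + 2²·16² + 2·[2·11.4·16.8·0.42 + 4·11.4·16·0.56 + 2·16.8·16·0.59] = 1826.08 + 1773.27 = 3599.35.
Under uncorrelated errors the observed covariances equal the true-score covariances, so only the own-variance terms attenuate.
True-score variance = [2²·11.4²·0.88 + 16.8²·0.67 + 2²·16²·0.60] + 1773.27 = 1260.96 + 1773.27 = 3034.23.
Reliability = 3034.23 / 3599.35 = 0.843.

0.843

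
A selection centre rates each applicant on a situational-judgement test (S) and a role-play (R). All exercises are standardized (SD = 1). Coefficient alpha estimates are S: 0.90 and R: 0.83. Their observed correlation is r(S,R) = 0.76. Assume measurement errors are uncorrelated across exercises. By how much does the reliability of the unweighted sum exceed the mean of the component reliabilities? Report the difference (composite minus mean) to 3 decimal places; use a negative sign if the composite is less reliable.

Var(sum) = 2 + 1.52 = 3.52; true-score variance = 1.73 + 1.52 = 3.25; composite reliability = 0.9233.
Mean component reliability = 0.8650.
Difference = 0.9233 − 0.8650 = 0.058.

0.058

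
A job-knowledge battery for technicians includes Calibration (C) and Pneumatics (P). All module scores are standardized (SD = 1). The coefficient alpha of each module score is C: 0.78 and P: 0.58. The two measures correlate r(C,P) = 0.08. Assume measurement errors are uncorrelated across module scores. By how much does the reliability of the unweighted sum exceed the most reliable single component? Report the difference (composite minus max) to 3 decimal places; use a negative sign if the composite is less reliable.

Var(sum) = 2 + 0.16 = 2.16; true-score variance = 1.36 + 0.16 = 1.52; composite reliability = 0.7037.
Max component reliability = 0.7800.
Difference = 0.7037 − 0.7800 = -0.076.

-0.076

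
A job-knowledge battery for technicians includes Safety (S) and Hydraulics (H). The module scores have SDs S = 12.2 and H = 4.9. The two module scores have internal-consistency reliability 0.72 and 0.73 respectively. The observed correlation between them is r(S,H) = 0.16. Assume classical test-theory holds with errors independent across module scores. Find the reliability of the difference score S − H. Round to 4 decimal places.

Var(S−H) = 12.2² + 4.9² − 2·12.2·4.9·0.16 = 172.85 − 19.1296 = 153.72.
Under uncorrelated errors the observed covariances equal the true-score covariances, so only the own-variance terms attenuate.
True-score variance = [12.2²·0.72 + 4.9²·0.73] − 19.1296 = 124.692 − 19.1296 = 105.562.
Reliability = 105.562 / 153.72 = 0.6867.

0.6867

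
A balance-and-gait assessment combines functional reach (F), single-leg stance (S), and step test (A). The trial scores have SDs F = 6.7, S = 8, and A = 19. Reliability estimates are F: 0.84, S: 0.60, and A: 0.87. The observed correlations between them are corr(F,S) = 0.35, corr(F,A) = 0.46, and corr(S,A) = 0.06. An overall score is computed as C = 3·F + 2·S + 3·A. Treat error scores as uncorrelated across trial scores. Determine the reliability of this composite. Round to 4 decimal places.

0.8887

Var(C) = 3²·6.7² + 2²·8² + 3²·19² + 2·[6·6.7·8·0.35 + 9·6.7·19·0.46 + 6·8·19·0.06] = 3909.01 + 1388.6 = 5297.61.
Because errors are independent across components, Cov(Tᵢ,Tⱼ) = Cov(Xᵢ,Xⱼ); the off-diagonal part of the true-score variance is the same as above.
True-score variance = [3²·6.7²·0.84 + 2²·8²·0.60 + 3²·19²·0.87] + 1388.6 = 3319.6 + 1388.6 = 4708.2.
Reliability = 4708.2 / 5297.61 = 0.8887.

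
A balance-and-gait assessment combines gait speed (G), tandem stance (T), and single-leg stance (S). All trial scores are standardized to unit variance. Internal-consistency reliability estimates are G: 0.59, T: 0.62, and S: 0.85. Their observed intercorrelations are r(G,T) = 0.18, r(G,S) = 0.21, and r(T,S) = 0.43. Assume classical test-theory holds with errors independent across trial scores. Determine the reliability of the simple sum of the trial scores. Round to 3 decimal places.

0.797

Var(G+T+S) = 3 + 2·[0.18 + 0.21 + 0.43] = 3 + 1.64 = 4.64.
With uncorrelated errors the cross-covariances are all true-score covariance, so they carry over unchanged; only the diagonal terms shrink to ρᵢσᵢ².
True-score variance = [0.59 + 0.62 + 0.85] + 1.64 = 2.06 + 1.64 = 3.7.
Reliability = 3.7 / 4.64 = 0.797.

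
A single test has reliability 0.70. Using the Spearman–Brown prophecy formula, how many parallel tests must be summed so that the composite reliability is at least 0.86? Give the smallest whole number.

k ≥ ρ*(1−ρ₁)/(ρ₁(1−ρ*)) = 0.86·0.30 / (0.70·0.14) = 2.633.
Smallest integer k = 3.

3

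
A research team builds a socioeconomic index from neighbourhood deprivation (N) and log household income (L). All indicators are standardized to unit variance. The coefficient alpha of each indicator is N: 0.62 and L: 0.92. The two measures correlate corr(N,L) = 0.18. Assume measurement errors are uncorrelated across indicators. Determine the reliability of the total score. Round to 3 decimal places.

0.805

Var(N+L) = 2 + 2·[0.18] = 2 + 0.36 = 2.36.
Under uncorrelated errors the observed covariances equal the true-score covariances, so only the own-variance terms attenuate.
True-score variance = [0.62 + 0.92] + 0.36 = 1.54 + 0.36 = 1.9.
Reliability = 1.9 / 2.36 = 0.805.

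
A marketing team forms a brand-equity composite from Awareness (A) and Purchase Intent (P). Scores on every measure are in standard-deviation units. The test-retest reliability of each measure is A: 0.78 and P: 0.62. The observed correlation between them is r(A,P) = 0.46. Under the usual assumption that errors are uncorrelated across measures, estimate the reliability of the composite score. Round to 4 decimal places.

Var(A+P) = 2 + 2·[0.46] = 2 + 0.92 = 2.92.
Because errors are independent across components, Cov(Tᵢ,Tⱼ) = Cov(Xᵢ,Xⱼ); the off-diagonal part of the true-score variance is the same as above.
True-score variance = [0.78 + 0.62] + 0.92 = 1.4 + 0.92 = 2.32.
Reliability = 2.32 / 2.92 = 0.7945.

0.7945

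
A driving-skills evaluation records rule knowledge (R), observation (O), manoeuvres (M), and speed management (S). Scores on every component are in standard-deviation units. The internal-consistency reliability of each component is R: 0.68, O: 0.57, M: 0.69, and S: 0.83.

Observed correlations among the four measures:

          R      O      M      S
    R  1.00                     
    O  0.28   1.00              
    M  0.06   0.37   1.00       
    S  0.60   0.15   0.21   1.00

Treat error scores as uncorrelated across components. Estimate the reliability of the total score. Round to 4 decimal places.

0.8324

Var(R+O+M+S) = 4 + 2·[0.28 + 0.06 + 0.60 + 0.37 + 0.15 + 0.21] = 4 + 3.34 = 7.34.
Because errors are independent across components, Cov(Tᵢ,Tⱼ) = Cov(Xᵢ,Xⱼ); the off-diagonal part of the true-score variance is the same as above.
True-score variance = [0.68 + 0.57 + 0.69 + 0.83] + 3.34 = 2.77 + 3.34 = 6.11.
Reliability = 6.11 / 7.34 = 0.8324.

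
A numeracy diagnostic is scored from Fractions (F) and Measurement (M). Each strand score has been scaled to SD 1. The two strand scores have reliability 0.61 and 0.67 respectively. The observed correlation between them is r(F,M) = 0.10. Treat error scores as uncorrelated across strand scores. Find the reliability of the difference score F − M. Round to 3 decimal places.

Var(F−M) = 1 + 1 − 2·0.10 = 2 − 0.2 = 1.8.
Under uncorrelated errors the observed covariances equal the true-score covariances, so only the own-variance terms attenuate.
True-score variance = [0.61 + 0.67] − 0.2 = 1.28 − 0.2 = 1.08.
Reliability = 1.08 / 1.8 = 0.600.

0.600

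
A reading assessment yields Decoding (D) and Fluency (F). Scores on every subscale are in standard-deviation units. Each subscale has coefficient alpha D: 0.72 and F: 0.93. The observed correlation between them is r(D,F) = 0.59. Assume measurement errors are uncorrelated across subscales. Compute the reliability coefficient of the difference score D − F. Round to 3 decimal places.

Var(D−F) = 1 + 1 − 2·0.59 = 2 − 1.18 = 0.82.
With uncorrelated errors the cross-covariances are all true-score covariance, so they carry over unchanged; only the diagonal terms shrink to ρᵢσᵢ².
True-score variance = [0.72 + 0.93] − 1.18 = 1.65 − 1.18 = 0.47.
Reliability = 0.47 / 0.82 = 0.573.

0.573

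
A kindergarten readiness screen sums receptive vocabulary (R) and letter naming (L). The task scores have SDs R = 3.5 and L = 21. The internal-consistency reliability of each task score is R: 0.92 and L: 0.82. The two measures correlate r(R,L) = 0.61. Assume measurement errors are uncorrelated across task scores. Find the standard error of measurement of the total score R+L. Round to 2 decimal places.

8.96

Var(total) = 453.25 + 89.67 = 542.92.
True-score variance = 372.89 + 89.67 = 462.56, so reliability = 0.8520.
Error variance = 542.92 − 462.56 = 80.36; SEM = √80.36 = 8.96.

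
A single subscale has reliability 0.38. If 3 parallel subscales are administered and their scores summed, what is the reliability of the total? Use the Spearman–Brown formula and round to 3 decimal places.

ρ_k = kρ / (1 + (k−1)ρ) = 3·0.38 / (1 + 2·0.38) = 1.140 / 1.760 = 0.648.

0.648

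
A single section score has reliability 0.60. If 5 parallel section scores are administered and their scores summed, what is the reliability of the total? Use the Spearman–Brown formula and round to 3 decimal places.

0.882

ρ_k = kρ / (1 + (k−1)ρ) = 5·0.60 / (1 + 4·0.60) = 3.000 / 3.400 = 0.882.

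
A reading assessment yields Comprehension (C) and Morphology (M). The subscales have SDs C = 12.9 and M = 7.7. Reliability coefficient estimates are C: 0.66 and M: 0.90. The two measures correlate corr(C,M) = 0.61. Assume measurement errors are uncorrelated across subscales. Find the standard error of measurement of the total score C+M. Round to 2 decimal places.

Var(total) = 225.7 + 121.183 = 346.883.
True-score variance = 163.192 + 121.183 = 284.374, so reliability = 0.8198.
Error variance = 346.883 − 284.374 = 62.5084; SEM = √62.5084 = 7.91.

7.91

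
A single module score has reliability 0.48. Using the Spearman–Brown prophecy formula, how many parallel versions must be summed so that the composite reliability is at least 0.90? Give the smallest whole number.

10

k ≥ ρ*(1−ρ₁)/(ρ₁(1−ρ*)) = 0.90·0.52 / (0.48·0.10) = 9.750.
Smallest integer k = 10.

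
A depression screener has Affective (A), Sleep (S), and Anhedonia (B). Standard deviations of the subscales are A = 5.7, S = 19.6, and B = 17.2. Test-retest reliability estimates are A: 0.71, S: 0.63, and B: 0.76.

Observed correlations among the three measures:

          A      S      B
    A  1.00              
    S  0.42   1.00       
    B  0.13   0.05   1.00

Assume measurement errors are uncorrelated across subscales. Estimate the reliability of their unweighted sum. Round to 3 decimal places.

Var(A+S+B) = 5.7² + 19.6² + 17.2² + 2·[5.7·19.6·0.42 + 5.7·17.2·0.13 + 19.6·17.2·0.05] = 712.49 + 153.047 = 865.537.
Under uncorrelated errors the observed covariances equal the true-score covariances, so only the own-variance terms attenuate.
True-score variance = [5.7²·0.71 + 19.6²·0.63 + 17.2²·0.76] + 153.047 = 489.927 + 153.047 = 642.974.
Reliability = 642.974 / 865.537 = 0.743.

0.743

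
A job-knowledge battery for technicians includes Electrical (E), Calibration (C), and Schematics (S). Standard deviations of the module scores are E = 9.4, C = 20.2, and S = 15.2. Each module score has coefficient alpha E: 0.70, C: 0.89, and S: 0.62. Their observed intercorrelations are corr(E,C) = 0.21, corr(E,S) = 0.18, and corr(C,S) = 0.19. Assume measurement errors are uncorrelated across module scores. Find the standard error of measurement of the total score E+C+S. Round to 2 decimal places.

12.62

Var(total) = 727.44 + 247.862 = 975.302.
True-score variance = 568.252 + 247.862 = 816.114, so reliability = 0.8368.
Error variance = 975.302 − 816.114 = 159.188; SEM = √159.188 = 12.62.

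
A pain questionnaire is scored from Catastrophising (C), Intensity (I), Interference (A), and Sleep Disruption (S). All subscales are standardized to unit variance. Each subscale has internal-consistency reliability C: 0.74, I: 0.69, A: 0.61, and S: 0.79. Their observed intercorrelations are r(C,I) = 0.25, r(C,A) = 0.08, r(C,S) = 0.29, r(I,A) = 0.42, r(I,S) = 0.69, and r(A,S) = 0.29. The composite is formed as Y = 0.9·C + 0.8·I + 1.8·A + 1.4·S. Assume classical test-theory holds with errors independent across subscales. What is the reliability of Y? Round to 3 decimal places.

0.829

Var(Y) = 0.9² + 0.8² + 1.8² + 1.4² + 2·[0.72·0.25 + 1.62·0.08 + 1.26·0.29 + 1.44·0.42 + 1.12·0.69 + 2.52·0.29] = 6.65 + 5.5668 = 12.2168.
Because errors are independent across components, Cov(Tᵢ,Tⱼ) = Cov(Xᵢ,Xⱼ); the off-diagonal part of the true-score variance is the same as above.
True-score variance = [0.9²·0.74 + 0.8²·0.69 + 1.8²·0.61 + 1.4²·0.79] + 5.5668 = 4.5658 + 5.5668 = 10.1326.
Reliability = 10.1326 / 12.2168 = 0.829.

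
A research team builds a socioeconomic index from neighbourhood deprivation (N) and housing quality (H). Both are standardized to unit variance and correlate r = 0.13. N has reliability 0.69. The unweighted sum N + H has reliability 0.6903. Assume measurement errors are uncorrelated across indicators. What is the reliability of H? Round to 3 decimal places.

0.610

Var(N+H) = 2 + 2·0.13 = 2.260.
True-score variance = ρ_N + ρ_H + 2·0.13, so 0.6903 = (0.69 + ρ_H + 0.26) / 2.260.
ρ_H = 0.6903·2.260 − 0.69 − 0.26 = 0.610.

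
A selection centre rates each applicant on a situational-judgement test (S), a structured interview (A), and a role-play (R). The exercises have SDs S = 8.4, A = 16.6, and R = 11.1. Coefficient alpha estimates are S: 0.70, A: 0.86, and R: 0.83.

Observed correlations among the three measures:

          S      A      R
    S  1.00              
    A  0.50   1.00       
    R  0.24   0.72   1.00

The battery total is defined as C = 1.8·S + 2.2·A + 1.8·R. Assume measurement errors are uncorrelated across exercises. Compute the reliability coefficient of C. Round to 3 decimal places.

0.913

Var(C) = 1.8²·8.4² + 2.2²·16.6² + 1.8²·11.1² + 2·[3.96·8.4·16.6·0.50 + 3.24·8.4·11.1·0.24 + 3.96·16.6·11.1·0.72] = 1961.53 + 1747.91 = 3709.44.
With uncorrelated errors the cross-covariances are all true-score covariance, so they carry over unchanged; only the diagonal terms shrink to ρᵢσᵢ².
True-score variance = [1.8²·8.4²·0.70 + 2.2²·16.6²·0.86 + 1.8²·11.1²·0.83] + 1747.91 = 1638.36 + 1747.91 = 3386.27.
Reliability = 3386.27 / 3709.44 = 0.913.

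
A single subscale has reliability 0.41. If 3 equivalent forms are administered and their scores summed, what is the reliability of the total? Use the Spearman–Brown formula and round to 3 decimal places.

ρ_k = kρ / (1 + (k−1)ρ) = 3·0.41 / (1 + 2·0.41) = 1.230 / 1.820 = 0.676.

0.676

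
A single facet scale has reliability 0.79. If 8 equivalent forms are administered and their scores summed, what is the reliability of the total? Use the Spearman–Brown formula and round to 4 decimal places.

ρ_k = kρ / (1 + (k−1)ρ) = 8·0.79 / (1 + 7·0.79) = 6.320 / 6.530 = 0.9678.

0.9678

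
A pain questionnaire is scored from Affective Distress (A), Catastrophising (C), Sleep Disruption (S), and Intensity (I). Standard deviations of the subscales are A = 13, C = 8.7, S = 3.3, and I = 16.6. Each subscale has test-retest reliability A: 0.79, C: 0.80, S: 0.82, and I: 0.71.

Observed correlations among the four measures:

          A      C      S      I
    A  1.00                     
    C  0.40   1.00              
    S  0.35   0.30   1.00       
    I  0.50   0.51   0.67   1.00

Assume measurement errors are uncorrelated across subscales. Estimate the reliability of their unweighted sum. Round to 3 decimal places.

Var(A+C+S+I) = 13² + 8.7² + 3.3² + 16.6² + 2·[13·8.7·0.40 + 13·3.3·0.35 + 13·16.6·0.50 + 8.7·3.3·0.30 + 8.7·16.6·0.51 + 3.3·16.6·0.67] = 531.14 + 574.25 = 1105.39.
Under uncorrelated errors the observed covariances equal the true-score covariances, so only the own-variance terms attenuate.
True-score variance = [13²·0.79 + 8.7²·0.80 + 3.3²·0.82 + 16.6²·0.71] + 574.25 = 398.639 + 574.25 = 972.889.
Reliability = 972.889 / 1105.39 = 0.880.

0.880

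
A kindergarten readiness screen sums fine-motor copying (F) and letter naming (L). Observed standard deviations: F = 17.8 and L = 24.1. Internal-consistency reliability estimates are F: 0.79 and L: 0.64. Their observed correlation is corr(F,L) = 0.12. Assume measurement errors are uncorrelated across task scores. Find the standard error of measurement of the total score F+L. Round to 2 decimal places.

16.60

Var(total) = 897.65 + 102.955 = 1000.61.
True-score variance = 622.022 + 102.955 = 724.977, so reliability = 0.7245.
Error variance = 1000.61 − 724.977 = 275.628; SEM = √275.628 = 16.60.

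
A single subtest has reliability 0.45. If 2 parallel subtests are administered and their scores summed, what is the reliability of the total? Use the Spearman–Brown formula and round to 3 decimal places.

0.621

ρ_k = kρ / (1 + (k−1)ρ) = 2·0.45 / (1 + 1·0.45) = 0.900 / 1.450 = 0.621.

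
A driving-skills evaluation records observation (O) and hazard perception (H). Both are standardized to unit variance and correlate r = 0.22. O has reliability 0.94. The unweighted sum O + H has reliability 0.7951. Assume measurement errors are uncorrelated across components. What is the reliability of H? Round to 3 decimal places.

Var(O+H) = 2 + 2·0.22 = 2.440.
True-score variance = ρ_O + ρ_H + 2·0.22, so 0.7951 = (0.94 + ρ_H + 0.44) / 2.440.
ρ_H = 0.7951·2.440 − 0.94 − 0.44 = 0.560.

0.560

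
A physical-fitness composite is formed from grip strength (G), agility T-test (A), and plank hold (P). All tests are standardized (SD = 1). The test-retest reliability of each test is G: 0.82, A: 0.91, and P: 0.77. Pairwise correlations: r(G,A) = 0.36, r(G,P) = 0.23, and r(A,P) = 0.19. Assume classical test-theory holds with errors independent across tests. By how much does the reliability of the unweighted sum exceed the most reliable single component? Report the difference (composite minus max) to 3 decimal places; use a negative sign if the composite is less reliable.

-0.020

Var(sum) = 3 + 1.56 = 4.56; true-score variance = 2.5 + 1.56 = 4.06; composite reliability = 0.8904.
Max component reliability = 0.9100.
Difference = 0.8904 − 0.9100 = -0.020.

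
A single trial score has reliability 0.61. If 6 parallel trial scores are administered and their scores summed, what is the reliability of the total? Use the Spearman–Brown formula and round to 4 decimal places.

ρ_k = kρ / (1 + (k−1)ρ) = 6·0.61 / (1 + 5·0.61) = 3.660 / 4.050 = 0.9037.

0.9037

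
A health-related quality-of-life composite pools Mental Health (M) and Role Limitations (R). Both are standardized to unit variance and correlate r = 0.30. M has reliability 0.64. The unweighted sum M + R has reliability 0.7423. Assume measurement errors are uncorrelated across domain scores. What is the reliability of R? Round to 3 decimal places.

Var(M+R) = 2 + 2·0.30 = 2.600.
True-score variance = ρ_M + ρ_R + 2·0.30, so 0.7423 = (0.64 + ρ_R + 0.60) / 2.600.
ρ_R = 0.7423·2.600 − 0.64 − 0.60 = 0.690.

0.690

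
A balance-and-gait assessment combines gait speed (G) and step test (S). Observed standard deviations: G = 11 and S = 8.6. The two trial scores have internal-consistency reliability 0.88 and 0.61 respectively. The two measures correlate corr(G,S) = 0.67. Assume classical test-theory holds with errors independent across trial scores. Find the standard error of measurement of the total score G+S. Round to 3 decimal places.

Var(total) = 194.96 + 126.764 = 321.724.
True-score variance = 151.596 + 126.764 = 278.36, so reliability = 0.8652.
Error variance = 321.724 − 278.36 = 43.3644; SEM = √43.3644 = 6.585.

6.585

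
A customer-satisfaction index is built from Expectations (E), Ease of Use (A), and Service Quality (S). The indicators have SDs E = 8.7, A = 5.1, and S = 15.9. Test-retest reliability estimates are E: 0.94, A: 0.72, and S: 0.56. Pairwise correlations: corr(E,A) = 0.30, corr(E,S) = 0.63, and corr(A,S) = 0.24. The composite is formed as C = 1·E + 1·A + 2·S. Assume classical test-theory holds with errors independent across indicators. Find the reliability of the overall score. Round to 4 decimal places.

0.7083

Var(C) = 8.7² + 5.1² + 2²·15.9² + 2·[8.7·5.1·0.30 + 2·8.7·15.9·0.63 + 2·5.1·15.9·0.24] = 1112.94 + 453.06 = 1566.
With uncorrelated errors the cross-covariances are all true-score covariance, so they carry over unchanged; only the diagonal terms shrink to ρᵢσᵢ².
True-score variance = [8.7²·0.94 + 5.1²·0.72 + 2²·15.9²·0.56] + 453.06 = 656.17 + 453.06 = 1109.23.
Reliability = 1109.23 / 1566 = 0.7083.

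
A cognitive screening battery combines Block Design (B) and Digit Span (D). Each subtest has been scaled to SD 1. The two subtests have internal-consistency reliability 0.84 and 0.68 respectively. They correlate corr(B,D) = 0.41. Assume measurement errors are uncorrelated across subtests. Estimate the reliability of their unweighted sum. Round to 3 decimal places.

0.830

Var(B+D) = 2 + 2·[0.41] = 2 + 0.82 = 2.82.
Because errors are independent across components, Cov(Tᵢ,Tⱼ) = Cov(Xᵢ,Xⱼ); the off-diagonal part of the true-score variance is the same as above.
True-score variance = [0.84 + 0.68] + 0.82 = 1.52 + 0.82 = 2.34.
Reliability = 2.34 / 2.82 = 0.830.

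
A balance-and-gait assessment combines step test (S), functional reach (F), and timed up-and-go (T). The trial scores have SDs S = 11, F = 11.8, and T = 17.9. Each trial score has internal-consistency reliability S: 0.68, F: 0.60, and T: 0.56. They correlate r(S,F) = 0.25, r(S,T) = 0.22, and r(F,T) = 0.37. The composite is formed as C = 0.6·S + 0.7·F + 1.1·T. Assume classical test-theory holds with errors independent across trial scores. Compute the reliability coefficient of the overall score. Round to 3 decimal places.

Var(C) = 0.6²·11² + 0.7²·11.8² + 1.1²·17.9² + 2·[0.42·11·11.8·0.25 + 0.66·11·17.9·0.22 + 0.77·11.8·17.9·0.37] = 499.484 + 204.791 = 704.275.
Under uncorrelated errors the observed covariances equal the true-score covariances, so only the own-variance terms attenuate.
True-score variance = [0.6²·11²·0.68 + 0.7²·11.8²·0.60 + 1.1²·17.9²·0.56] + 204.791 = 287.667 + 204.791 = 492.458.
Reliability = 492.458 / 704.275 = 0.699.

0.699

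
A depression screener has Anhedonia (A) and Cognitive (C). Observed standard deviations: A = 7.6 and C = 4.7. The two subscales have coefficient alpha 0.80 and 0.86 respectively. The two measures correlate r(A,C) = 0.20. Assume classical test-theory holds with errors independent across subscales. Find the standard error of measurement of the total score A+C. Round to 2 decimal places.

Var(total) = 79.85 + 14.288 = 94.138.
True-score variance = 65.2054 + 14.288 = 79.4934, so reliability = 0.8444.
Error variance = 94.138 − 79.4934 = 14.6446; SEM = √14.6446 = 3.83.

3.83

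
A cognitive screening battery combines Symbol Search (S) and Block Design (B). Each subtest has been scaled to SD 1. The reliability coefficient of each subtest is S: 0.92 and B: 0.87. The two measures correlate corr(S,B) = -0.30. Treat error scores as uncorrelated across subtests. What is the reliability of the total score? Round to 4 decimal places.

0.8500

Var(S+B) = 2 + 2·[(-0.30)] = 2 − 0.6 = 1.4.
Because errors are independent across components, Cov(Tᵢ,Tⱼ) = Cov(Xᵢ,Xⱼ); the off-diagonal part of the true-score variance is the same as above.
True-score variance = [0.92 + 0.87] − 0.6 = 1.79 − 0.6 = 1.19.
Reliability = 1.19 / 1.4 = 0.8500.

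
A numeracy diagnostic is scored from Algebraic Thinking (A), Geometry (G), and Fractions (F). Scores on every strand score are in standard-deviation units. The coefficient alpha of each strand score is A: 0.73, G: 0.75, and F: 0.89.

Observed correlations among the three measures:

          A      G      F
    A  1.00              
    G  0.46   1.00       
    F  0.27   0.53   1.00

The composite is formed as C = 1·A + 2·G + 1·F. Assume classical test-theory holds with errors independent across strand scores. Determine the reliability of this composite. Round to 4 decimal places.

Var(C) = 1 + 2² + 1 + 2·[2·0.46 + 0.27 + 2·0.53] = 6 + 4.5 = 10.5.
Because errors are independent across components, Cov(Tᵢ,Tⱼ) = Cov(Xᵢ,Xⱼ); the off-diagonal part of the true-score variance is the same as above.
True-score variance = [0.73 + 2²·0.75 + 0.89] + 4.5 = 4.62 + 4.5 = 9.12.
Reliability = 9.12 / 10.5 = 0.8686.

0.8686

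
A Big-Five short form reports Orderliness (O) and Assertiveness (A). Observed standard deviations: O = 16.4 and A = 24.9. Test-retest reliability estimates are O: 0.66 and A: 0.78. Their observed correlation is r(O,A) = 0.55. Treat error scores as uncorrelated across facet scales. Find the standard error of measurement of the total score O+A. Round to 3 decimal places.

Var(total) = 888.97 + 449.196 = 1338.17.
True-score variance = 661.121 + 449.196 = 1110.32, so reliability = 0.8297.
Error variance = 1338.17 − 1110.32 = 227.849; SEM = √227.849 = 15.095.

15.095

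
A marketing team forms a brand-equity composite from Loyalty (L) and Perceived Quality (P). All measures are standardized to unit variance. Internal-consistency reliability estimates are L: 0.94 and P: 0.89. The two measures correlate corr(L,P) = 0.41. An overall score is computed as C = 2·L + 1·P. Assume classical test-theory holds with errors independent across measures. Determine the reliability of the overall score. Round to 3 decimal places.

Var(C) = 2² + 1 + 2·[2·0.41] = 5 + 1.64 = 6.64.
Because errors are independent across components, Cov(Tᵢ,Tⱼ) = Cov(Xᵢ,Xⱼ); the off-diagonal part of the true-score variance is the same as above.
True-score variance = [2²·0.94 + 0.89] + 1.64 = 4.65 + 1.64 = 6.29.
Reliability = 6.29 / 6.64 = 0.947.

0.947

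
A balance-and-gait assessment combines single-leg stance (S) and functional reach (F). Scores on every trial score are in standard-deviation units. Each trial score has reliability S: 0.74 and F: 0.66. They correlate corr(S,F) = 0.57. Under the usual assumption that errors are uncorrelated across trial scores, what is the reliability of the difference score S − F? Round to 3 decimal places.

0.302

Var(S−F) = 1 + 1 − 2·0.57 = 2 − 1.14 = 0.86.
Under uncorrelated errors the observed covariances equal the true-score covariances, so only the own-variance terms attenuate.
True-score variance = [0.74 + 0.66] − 1.14 = 1.4 − 1.14 = 0.26.
Reliability = 0.26 / 0.86 = 0.302.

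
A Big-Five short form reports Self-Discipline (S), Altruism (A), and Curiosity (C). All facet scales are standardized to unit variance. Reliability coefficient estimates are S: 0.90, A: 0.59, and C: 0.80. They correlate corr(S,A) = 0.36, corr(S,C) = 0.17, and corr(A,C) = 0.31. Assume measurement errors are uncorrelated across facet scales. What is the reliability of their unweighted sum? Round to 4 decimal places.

0.8483

Var(S+A+C) = 3 + 2·[0.36 + 0.17 + 0.31] = 3 + 1.68 = 4.68.
With uncorrelated errors the cross-covariances are all true-score covariance, so they carry over unchanged; only the diagonal terms shrink to ρᵢσᵢ².
True-score variance = [0.90 + 0.59 + 0.80] + 1.68 = 2.29 + 1.68 = 3.97.
Reliability = 3.97 / 4.68 = 0.8483.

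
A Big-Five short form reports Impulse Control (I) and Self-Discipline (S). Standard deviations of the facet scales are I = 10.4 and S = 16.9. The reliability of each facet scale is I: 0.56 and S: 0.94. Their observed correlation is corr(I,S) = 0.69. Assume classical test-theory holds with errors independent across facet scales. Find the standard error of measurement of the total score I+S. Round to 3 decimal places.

Var(total) = 393.77 + 242.549 = 636.319.
True-score variance = 329.043 + 242.549 = 571.592, so reliability = 0.8983.
Error variance = 636.319 − 571.592 = 64.727; SEM = √64.727 = 8.045.

8.045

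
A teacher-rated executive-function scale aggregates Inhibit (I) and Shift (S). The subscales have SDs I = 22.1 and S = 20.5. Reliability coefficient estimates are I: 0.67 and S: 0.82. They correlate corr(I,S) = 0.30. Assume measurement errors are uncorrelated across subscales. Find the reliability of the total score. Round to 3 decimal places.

Var(I+S) = 22.1² + 20.5² + 2·[22.1·20.5·0.30] = 908.66 + 271.83 = 1180.49.
Under uncorrelated errors the observed covariances equal the true-score covariances, so only the own-variance terms attenuate.
True-score variance = [22.1²·0.67 + 20.5²·0.82] + 271.83 = 671.84 + 271.83 = 943.67.
Reliability = 943.67 / 1180.49 = 0.799.

0.799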